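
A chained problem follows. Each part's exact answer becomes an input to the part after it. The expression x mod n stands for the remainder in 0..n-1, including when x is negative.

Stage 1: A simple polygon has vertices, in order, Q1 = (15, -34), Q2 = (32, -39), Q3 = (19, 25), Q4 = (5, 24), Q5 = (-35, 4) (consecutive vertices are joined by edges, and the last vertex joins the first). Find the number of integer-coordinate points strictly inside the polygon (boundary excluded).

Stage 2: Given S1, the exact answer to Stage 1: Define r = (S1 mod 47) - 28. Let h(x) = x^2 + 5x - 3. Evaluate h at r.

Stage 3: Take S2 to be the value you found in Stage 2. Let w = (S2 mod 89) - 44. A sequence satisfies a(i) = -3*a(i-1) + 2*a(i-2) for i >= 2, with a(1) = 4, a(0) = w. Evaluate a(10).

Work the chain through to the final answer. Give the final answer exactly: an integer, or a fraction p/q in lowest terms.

1515178

Stage 1: cross terms: (15*-39 - 32*-34)=503, (32*25 - 19*-39)=1541, (19*24 - 5*25)=331, (5*4 - -35*24)=860, (-35*-34 - 15*4)=1130; twice the area = |4365| = 4365; area = 4365/2; boundary points = 1 + 1 + 1 + 20 + 2 = 25; strictly interior points = area - boundary/2 + 1 = 2171; answer 2171
Stage 2: S1 = 2171; r = -19; 1*(-19)^2 + 5*(-19)^1 - 3 = (361) + (-95) + (-3) = 263; answer 263
Stage 3: S2 = 263; w = 41; a(2) = -3*(4) + 2*(41) = 70; iterating: a(2)=70, a(3)=-202, a(4)=746, a(5)=-2642, a(6)=9418, a(7)=-33538, a(8)=119450, a(9)=-425426, a(10)=1515178; answer 1515178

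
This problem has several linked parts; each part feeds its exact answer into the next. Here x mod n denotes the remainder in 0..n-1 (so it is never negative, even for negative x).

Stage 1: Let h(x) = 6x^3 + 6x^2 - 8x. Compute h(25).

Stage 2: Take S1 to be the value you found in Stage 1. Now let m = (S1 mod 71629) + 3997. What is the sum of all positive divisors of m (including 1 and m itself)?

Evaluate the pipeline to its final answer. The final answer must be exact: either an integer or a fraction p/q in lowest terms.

51926

Stage 1: 6*(25)^3 + 6*(25)^2 - 8*(25)^1 = (93750) + (3750) + (-200) = 97300; answer 97300
Stage 2: S1 = 97300; m = 29668; 29668 = 2^2 * 7417; sigma = (1 + 2 + 4) * (1 + 7417) = 7 * 7418 = 51926; answer 51926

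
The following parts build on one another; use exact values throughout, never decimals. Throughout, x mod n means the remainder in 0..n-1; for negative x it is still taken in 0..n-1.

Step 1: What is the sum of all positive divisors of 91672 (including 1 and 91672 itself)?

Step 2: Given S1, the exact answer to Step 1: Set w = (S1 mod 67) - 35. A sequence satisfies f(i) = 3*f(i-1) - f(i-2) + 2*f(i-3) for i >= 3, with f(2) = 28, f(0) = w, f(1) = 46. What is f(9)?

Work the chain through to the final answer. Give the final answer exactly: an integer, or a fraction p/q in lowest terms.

Step 1: 91672 = 2^3 * 7 * 1637; sigma = (1 + 2 + 4 + 8) * (1 + 7) * (1 + 1637) = 15 * 8 * 1638 = 196560; answer 196560
Step 2: S1 = 196560; w = 14; f(3) = 3*(28) - 1*(46) + 2*(14) = 66; iterating: f(3)=66, f(4)=262, f(5)=776, f(6)=2198, f(7)=6342, f(8)=18380, f(9)=53194; answer 53194

53194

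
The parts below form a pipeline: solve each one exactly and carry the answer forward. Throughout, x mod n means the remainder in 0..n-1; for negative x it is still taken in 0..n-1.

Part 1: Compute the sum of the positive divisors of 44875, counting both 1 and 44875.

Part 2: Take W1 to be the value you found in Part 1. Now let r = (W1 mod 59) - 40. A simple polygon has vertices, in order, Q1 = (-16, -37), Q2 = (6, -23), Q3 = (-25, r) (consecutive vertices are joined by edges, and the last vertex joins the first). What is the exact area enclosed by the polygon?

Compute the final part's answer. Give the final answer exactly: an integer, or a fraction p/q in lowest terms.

Part 1: 44875 = 5^3 * 359; sigma = (1 + 5 + 25 + 125) * (1 + 359) = 156 * 360 = 56160; answer 56160
Part 2: W1 = 56160; r = 11; cross terms: (-16*-23 - 6*-37)=590, (6*11 - -25*-23)=-509, (-25*-37 - -16*11)=1101; twice the area = |1182| = 1182; area = 591; answer 591

591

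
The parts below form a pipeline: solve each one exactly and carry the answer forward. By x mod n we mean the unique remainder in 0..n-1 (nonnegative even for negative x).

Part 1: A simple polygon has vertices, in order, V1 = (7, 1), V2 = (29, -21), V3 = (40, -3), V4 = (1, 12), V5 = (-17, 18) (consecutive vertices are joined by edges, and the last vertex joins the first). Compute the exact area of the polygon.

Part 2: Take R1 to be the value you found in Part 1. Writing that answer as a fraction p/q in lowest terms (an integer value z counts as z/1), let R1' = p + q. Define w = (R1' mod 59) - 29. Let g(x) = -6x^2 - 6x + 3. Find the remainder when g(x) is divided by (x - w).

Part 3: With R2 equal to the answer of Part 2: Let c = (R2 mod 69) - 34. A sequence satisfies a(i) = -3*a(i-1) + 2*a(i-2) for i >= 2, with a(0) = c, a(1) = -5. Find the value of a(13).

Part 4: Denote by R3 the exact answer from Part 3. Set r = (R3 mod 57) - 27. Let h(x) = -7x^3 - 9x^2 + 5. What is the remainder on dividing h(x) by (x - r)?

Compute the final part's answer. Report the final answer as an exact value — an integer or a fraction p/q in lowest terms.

-51257

Part 1: cross terms: (7*-21 - 29*1)=-176, (29*-3 - 40*-21)=753, (40*12 - 1*-3)=483, (1*18 - -17*12)=222, (-17*1 - 7*18)=-143; twice the area = |1139| = 1139; area = 1139/2; answer 1139/2
Part 2: R1 = 1139/2; threaded value p + q = 1141; w = -9; remainder = value at the root: -6*(-9)^2 - 6*(-9)^1 + 3 = (-486) + (54) + (3) = -429; answer -429
Part 3: R2 = -429; c = 20; a(2) = -3*(-5) + 2*(20) = 55; iterating: a(2)=55, a(3)=-175, a(4)=635, a(5)=-2255, a(6)=8035, a(7)=-28615, a(8)=101915, a(9)=-362975, a(10)=1292755, a(11)=-4604215, a(12)=16398155, a(13)=-58402895; answer -58402895
Part 4: R3 = -58402895; r = 19; remainder = value at the root: -7*(19)^3 - 9*(19)^2 + 5 = (-48013) + (-3249) + (5) = -51257; answer -51257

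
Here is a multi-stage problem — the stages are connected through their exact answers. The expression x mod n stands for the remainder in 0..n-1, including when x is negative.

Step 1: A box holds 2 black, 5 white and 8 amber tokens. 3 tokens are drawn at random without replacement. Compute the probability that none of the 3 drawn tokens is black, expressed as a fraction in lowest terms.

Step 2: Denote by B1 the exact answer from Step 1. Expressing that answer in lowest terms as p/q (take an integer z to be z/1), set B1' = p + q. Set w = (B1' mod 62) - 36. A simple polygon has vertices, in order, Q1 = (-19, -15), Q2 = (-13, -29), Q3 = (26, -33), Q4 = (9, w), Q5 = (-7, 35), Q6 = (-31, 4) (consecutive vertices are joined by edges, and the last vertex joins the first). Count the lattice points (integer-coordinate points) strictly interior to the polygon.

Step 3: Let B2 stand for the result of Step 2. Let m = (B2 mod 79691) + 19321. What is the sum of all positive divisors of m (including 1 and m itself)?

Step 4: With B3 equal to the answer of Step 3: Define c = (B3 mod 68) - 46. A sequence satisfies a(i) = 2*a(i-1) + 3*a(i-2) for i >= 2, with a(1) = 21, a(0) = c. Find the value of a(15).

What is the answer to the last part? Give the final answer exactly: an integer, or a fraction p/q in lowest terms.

Step 1: total draws C(15,3) = 455; favorable C(13,3) = 286; P = 22/35; answer 22/35
Step 2: B1 = 22/35; threaded value p + q = 57; w = 21; cross terms: (-19*-29 - -13*-15)=356, (-13*-33 - 26*-29)=1183, (26*21 - 9*-33)=843, (9*35 - -7*21)=462, (-7*4 - -31*35)=1057, (-31*-15 - -19*4)=541; twice the area = |4442| = 4442; area = 2221; boundary points = 2 + 1 + 1 + 2 + 1 + 1 = 8; strictly interior points = area - boundary/2 + 1 = 2218; answer 2218
Step 3: B2 = 2218; m = 21539; 21539 = 7 * 17 * 181; sigma = (1 + 7) * (1 + 17) * (1 + 181) = 8 * 18 * 182 = 26208; answer 26208
Step 4: B3 = 26208; c = -18; a(2) = 2*(21) + 3*(-18) = -12; iterating: a(2)=-12, a(3)=39, a(4)=42, a(5)=201, a(6)=528, a(7)=1659, a(8)=4902, a(9)=14781, a(10)=44268, a(11)=132879, a(12)=398562, a(13)=1195761, a(14)=3587208, a(15)=10761699; answer 10761699

10761699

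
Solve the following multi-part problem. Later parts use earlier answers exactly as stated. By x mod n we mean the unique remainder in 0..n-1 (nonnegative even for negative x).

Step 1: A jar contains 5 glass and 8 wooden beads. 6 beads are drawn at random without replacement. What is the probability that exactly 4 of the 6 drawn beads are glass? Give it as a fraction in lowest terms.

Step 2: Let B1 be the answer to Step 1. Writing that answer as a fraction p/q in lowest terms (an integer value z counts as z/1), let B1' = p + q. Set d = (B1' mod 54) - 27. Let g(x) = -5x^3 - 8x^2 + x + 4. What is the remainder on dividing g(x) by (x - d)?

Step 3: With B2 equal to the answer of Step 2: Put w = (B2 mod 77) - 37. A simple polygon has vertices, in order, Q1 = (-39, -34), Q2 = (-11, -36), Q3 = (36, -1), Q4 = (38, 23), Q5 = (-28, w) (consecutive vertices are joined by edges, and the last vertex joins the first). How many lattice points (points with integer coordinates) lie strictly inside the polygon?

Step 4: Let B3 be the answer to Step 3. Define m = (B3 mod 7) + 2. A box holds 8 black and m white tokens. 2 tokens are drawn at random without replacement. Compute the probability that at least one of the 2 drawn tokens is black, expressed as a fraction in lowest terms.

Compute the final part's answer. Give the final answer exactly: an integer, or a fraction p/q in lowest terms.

Step 1: total draws C(13,6) = 1716; favorable C(5,4)*C(8,2) = 140; P = 35/429; answer 35/429
Step 2: B1 = 35/429; threaded value p + q = 464; d = 5; remainder = value at the root: -5*(5)^3 - 8*(5)^2 + 1*(5)^1 + 4 = (-625) + (-200) + (5) + (4) = -816; answer -816
Step 3: B2 = -816; w = -6; cross terms: (-39*-36 - -11*-34)=1030, (-11*-1 - 36*-36)=1307, (36*23 - 38*-1)=866, (38*-6 - -28*23)=416, (-28*-34 - -39*-6)=718; twice the area = |4337| = 4337; area = 4337/2; boundary points = 2 + 1 + 2 + 1 + 1 = 7; strictly interior points = area - boundary/2 + 1 = 2166; answer 2166
Step 4: B3 = 2166; m = 5; total draws C(13,2) = 78; complement C(5,2) = 10; favorable 78 - 10 = 68; P = 34/39; answer 34/39

34/39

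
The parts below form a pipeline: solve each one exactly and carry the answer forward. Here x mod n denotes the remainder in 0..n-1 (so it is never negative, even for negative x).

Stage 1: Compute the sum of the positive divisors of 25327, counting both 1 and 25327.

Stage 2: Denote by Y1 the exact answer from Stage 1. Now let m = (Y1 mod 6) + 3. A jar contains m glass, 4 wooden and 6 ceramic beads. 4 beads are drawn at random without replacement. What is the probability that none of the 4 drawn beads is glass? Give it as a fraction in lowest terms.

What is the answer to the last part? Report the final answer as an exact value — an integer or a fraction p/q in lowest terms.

Stage 1: 25327 = 19 * 31 * 43; sigma = (1 + 19) * (1 + 31) * (1 + 43) = 20 * 32 * 44 = 28160; answer 28160
Stage 2: Y1 = 28160; m = 5; total draws C(15,4) = 1365; favorable C(10,4) = 210; P = 2/13; answer 2/13

2/13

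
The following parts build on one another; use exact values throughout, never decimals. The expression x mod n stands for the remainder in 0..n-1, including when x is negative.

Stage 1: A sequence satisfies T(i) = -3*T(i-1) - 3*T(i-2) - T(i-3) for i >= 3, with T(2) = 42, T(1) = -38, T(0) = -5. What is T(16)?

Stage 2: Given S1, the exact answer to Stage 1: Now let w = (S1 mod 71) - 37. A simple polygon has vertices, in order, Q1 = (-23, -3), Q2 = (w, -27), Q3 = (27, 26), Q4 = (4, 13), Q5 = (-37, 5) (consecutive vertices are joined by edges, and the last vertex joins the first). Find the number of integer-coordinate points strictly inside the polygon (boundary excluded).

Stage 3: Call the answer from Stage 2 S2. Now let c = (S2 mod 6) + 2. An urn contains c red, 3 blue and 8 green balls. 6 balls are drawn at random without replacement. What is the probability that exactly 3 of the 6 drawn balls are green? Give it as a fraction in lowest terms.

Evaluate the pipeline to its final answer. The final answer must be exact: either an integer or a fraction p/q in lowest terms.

80/221

Stage 1: T(3) = -3*(42) - 3*(-38) - 1*(-5) = -7; iterating: T(3)=-7, T(4)=-67, T(5)=180, T(6)=-332, T(7)=523, T(8)=-753, T(9)=1022, T(10)=-1330, T(11)=1677, T(12)=-2063, T(13)=2488, T(14)=-2952, T(15)=3455, T(16)=-3997; answer -3997
Stage 2: S1 = -3997; w = 13; cross terms: (-23*-27 - 13*-3)=660, (13*26 - 27*-27)=1067, (27*13 - 4*26)=247, (4*5 - -37*13)=501, (-37*-3 - -23*5)=226; twice the area = |2701| = 2701; area = 2701/2; boundary points = 12 + 1 + 1 + 1 + 2 = 17; strictly interior points = area - boundary/2 + 1 = 1343; answer 1343
Stage 3: S2 = 1343; c = 7; total draws C(18,6) = 18564; favorable C(8,3)*C(10,3) = 6720; P = 80/221; answer 80/221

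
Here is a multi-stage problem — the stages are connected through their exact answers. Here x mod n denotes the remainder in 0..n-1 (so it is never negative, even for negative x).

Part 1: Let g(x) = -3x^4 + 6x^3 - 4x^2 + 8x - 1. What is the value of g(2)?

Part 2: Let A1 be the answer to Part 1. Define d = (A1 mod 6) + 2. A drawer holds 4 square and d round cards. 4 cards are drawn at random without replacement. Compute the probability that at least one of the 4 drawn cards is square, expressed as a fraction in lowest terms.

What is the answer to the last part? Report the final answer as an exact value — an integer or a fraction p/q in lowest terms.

Part 1: -3*(2)^4 + 6*(2)^3 - 4*(2)^2 + 8*(2)^1 - 1 = (-48) + (48) + (-16) + (16) + (-1) = -1; answer -1
Part 2: A1 = -1; d = 7; total draws C(11,4) = 330; complement C(7,4) = 35; favorable 330 - 35 = 295; P = 59/66; answer 59/66

59/66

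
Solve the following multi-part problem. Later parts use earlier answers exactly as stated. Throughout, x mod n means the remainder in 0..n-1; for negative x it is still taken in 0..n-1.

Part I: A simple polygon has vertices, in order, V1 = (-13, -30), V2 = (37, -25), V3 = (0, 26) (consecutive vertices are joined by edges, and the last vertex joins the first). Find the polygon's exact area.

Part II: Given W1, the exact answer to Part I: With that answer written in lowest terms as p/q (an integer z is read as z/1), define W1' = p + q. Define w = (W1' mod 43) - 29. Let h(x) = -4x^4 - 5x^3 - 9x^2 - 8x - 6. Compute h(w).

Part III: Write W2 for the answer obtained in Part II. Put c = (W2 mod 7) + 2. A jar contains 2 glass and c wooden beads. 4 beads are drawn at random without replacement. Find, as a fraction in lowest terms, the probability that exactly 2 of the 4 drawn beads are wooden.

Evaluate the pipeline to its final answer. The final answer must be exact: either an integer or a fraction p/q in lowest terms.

3/5

Part I: cross terms: (-13*-25 - 37*-30)=1435, (37*26 - 0*-25)=962, (0*-30 - -13*26)=338; twice the area = |2735| = 2735; area = 2735/2; answer 2735/2
Part II: W1 = 2735/2; threaded value p + q = 2737; w = -1; -4*(-1)^4 - 5*(-1)^3 - 9*(-1)^2 - 8*(-1)^1 - 6 = (-4) + (5) + (-9) + (8) + (-6) = -6; answer -6
Part III: W2 = -6; c = 3; total draws C(5,4) = 5; favorable C(3,2)*C(2,2) = 3; P = 3/5; answer 3/5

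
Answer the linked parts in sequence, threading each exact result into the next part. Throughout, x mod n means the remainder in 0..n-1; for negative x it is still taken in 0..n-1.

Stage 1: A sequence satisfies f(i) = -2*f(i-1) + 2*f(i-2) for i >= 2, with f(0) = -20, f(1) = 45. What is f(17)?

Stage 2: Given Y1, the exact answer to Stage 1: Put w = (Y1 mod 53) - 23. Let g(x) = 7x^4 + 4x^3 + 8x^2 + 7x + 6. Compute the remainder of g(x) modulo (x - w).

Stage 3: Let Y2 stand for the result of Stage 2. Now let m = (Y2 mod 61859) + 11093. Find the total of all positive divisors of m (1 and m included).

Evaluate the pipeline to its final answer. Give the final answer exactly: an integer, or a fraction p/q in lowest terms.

72648

Stage 1: f(2) = -2*(45) + 2*(-20) = -130; iterating: f(2)=-130, f(3)=350, f(4)=-960, f(5)=2620, f(6)=-7160, f(7)=19560, f(8)=-53440, f(9)=146000, f(10)=-398880, f(11)=1089760, f(12)=-2977280, f(13)=8134080, f(14)=-22222720, f(15)=60713600, f(16)=-165872640, f(17)=453172480; answer 453172480
Stage 2: Y1 = 453172480; w = -15; remainder = value at the root: 7*(-15)^4 + 4*(-15)^3 + 8*(-15)^2 + 7*(-15)^1 + 6 = (354375) + (-13500) + (1800) + (-105) + (6) = 342576; answer 342576
Stage 3: Y2 = 342576; m = 44374; 44374 = 2 * 11 * 2017; sigma = (1 + 2) * (1 + 11) * (1 + 2017) = 3 * 12 * 2018 = 72648; answer 72648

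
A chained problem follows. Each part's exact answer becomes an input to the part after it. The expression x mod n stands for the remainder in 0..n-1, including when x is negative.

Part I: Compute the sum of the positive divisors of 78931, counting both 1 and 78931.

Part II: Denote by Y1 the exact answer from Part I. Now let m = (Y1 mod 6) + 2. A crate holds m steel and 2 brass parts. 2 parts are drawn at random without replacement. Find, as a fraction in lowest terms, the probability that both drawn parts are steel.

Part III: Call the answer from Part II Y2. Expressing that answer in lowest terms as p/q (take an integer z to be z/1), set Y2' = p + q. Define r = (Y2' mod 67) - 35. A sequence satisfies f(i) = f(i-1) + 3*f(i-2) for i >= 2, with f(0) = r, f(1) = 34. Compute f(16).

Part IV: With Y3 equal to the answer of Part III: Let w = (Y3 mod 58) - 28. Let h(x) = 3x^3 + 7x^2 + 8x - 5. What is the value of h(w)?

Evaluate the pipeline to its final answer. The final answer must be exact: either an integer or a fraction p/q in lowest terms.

Part I: 78931 = 17 * 4643; sigma = (1 + 17) * (1 + 4643) = 18 * 4644 = 83592; answer 83592
Part II: Y1 = 83592; m = 2; total draws C(4,2) = 6; favorable C(2,2) = 1; P = 1/6; answer 1/6
Part III: Y2 = 1/6; threaded value p + q = 7; r = -28; f(2) = 1*(34) + 3*(-28) = -50; iterating: f(2)=-50, f(3)=52, f(4)=-98, f(5)=58, f(6)=-236, f(7)=-62, f(8)=-770, f(9)=-956, f(10)=-3266, f(11)=-6134, f(12)=-15932, f(13)=-34334, f(14)=-82130, f(15)=-185132, f(16)=-431522; answer -431522
Part IV: Y3 = -431522; w = 28; 3*(28)^3 + 7*(28)^2 + 8*(28)^1 - 5 = (65856) + (5488) + (224) + (-5) = 71563; answer 71563

71563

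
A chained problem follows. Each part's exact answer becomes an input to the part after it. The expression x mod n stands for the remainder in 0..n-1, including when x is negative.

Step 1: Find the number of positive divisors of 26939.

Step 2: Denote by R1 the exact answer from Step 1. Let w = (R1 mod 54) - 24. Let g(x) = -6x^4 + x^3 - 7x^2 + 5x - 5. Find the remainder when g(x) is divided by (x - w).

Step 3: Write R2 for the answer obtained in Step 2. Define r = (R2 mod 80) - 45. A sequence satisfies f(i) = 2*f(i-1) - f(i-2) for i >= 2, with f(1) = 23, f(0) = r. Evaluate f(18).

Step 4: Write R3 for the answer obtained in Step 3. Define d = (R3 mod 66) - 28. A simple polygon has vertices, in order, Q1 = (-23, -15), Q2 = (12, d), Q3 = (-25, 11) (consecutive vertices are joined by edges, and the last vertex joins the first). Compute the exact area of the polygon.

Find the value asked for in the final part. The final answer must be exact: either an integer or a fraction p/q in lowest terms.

Step 1: 26939 = 11 * 31 * 79; number of divisors = (1+1) * (1+1) * (1+1) = 8; answer 8
Step 2: R1 = 8; w = -16; remainder = value at the root: -6*(-16)^4 + 1*(-16)^3 - 7*(-16)^2 + 5*(-16)^1 - 5 = (-393216) + (-4096) + (-1792) + (-80) + (-5) = -399189; answer -399189
Step 3: R2 = -399189; r = -34; f(2) = 2*(23) - 1*(-34) = 80; iterating: f(2)=80, f(3)=137, f(4)=194, f(5)=251, f(6)=308, f(7)=365, f(8)=422, f(9)=479, f(10)=536, f(11)=593, f(12)=650, f(13)=707, f(14)=764, f(15)=821, f(16)=878, f(17)=935, f(18)=992; answer 992
Step 4: R3 = 992; d = -26; cross terms: (-23*-26 - 12*-15)=778, (12*11 - -25*-26)=-518, (-25*-15 - -23*11)=628; twice the area = |888| = 888; area = 444; answer 444

444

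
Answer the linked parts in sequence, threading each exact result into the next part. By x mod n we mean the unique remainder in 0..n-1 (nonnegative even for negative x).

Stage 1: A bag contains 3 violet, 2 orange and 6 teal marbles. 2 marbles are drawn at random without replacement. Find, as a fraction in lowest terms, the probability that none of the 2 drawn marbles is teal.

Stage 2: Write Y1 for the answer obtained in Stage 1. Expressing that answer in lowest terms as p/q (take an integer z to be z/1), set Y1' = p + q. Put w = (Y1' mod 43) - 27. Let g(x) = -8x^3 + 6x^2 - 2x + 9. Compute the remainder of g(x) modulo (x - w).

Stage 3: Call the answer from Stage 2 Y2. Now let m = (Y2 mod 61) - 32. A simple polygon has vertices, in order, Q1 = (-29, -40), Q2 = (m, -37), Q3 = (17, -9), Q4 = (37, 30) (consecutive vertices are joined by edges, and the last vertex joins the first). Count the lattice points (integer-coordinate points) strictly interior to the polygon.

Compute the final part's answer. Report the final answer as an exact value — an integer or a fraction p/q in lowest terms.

Stage 1: total draws C(11,2) = 55; favorable C(5,2) = 10; P = 2/11; answer 2/11
Stage 2: Y1 = 2/11; threaded value p + q = 13; w = -14; remainder = value at the root: -8*(-14)^3 + 6*(-14)^2 - 2*(-14)^1 + 9 = (21952) + (1176) + (28) + (9) = 23165; answer 23165
Stage 3: Y2 = 23165; m = 14; cross terms: (-29*-37 - 14*-40)=1633, (14*-9 - 17*-37)=503, (17*30 - 37*-9)=843, (37*-40 - -29*30)=-610; twice the area = |2369| = 2369; area = 2369/2; boundary points = 1 + 1 + 1 + 2 = 5; strictly interior points = area - boundary/2 + 1 = 1183; answer 1183

1183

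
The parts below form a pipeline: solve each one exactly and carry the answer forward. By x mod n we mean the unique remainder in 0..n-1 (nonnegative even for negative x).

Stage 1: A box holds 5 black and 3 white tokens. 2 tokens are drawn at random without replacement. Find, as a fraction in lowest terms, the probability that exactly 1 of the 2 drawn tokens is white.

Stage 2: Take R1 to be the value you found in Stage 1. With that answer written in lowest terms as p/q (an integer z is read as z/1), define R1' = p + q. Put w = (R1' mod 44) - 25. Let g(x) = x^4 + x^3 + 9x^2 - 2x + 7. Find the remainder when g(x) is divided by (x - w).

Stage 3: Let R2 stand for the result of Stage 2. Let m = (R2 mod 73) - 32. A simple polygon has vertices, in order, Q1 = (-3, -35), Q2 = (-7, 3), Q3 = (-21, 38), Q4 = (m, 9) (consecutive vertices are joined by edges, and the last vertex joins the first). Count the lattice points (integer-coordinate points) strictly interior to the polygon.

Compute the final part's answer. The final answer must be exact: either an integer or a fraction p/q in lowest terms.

378

Stage 1: total draws C(8,2) = 28; favorable C(3,1)*C(5,1) = 15; P = 15/28; answer 15/28
Stage 2: R1 = 15/28; threaded value p + q = 43; w = 18; remainder = value at the root: 1*(18)^4 + 1*(18)^3 + 9*(18)^2 - 2*(18)^1 + 7 = (104976) + (5832) + (2916) + (-36) + (7) = 113695; answer 113695
Stage 3: R2 = 113695; m = 2; cross terms: (-3*3 - -7*-35)=-254, (-7*38 - -21*3)=-203, (-21*9 - 2*38)=-265, (2*-35 - -3*9)=-43; twice the area = |-765| = 765; area = 765/2; boundary points = 2 + 7 + 1 + 1 = 11; strictly interior points = area - boundary/2 + 1 = 378; answer 378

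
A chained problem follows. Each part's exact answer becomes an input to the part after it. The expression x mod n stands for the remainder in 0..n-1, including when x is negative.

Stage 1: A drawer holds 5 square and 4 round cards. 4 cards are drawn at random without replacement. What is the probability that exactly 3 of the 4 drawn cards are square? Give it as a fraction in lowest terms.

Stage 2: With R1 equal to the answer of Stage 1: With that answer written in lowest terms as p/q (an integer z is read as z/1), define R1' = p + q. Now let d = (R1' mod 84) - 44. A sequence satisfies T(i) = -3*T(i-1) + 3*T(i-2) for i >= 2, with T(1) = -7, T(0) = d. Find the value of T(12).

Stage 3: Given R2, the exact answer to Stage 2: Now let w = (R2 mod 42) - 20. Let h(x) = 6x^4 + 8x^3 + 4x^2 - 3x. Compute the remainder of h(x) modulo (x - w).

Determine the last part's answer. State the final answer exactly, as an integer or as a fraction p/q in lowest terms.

189579

Stage 1: total draws C(9,4) = 126; favorable C(5,3)*C(4,1) = 40; P = 20/63; answer 20/63
Stage 2: R1 = 20/63; threaded value p + q = 83; d = 39; T(2) = -3*(-7) + 3*(39) = 138; iterating: T(2)=138, T(3)=-435, T(4)=1719, T(5)=-6462, T(6)=24543, T(7)=-93015, T(8)=352674, T(9)=-1337067, T(10)=5069223, T(11)=-19218870, T(12)=72864279; answer 72864279
Stage 3: R2 = 72864279; w = 13; remainder = value at the root: 6*(13)^4 + 8*(13)^3 + 4*(13)^2 - 3*(13)^1 = (171366) + (17576) + (676) + (-39) = 189579; answer 189579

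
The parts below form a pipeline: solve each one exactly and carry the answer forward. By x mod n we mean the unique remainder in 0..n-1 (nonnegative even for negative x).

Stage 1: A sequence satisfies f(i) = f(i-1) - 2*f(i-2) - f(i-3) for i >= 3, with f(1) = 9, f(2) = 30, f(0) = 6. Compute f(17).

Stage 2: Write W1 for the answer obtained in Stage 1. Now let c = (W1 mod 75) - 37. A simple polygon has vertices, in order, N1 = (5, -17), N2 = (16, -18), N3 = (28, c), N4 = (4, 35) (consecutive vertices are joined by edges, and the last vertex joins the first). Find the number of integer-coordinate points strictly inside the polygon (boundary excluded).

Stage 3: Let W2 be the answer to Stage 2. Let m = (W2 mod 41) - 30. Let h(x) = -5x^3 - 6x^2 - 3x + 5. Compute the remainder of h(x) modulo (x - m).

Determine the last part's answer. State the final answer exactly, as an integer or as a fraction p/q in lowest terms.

Stage 1: f(3) = 1*(30) - 2*(9) - 1*(6) = 6; iterating: f(3)=6, f(4)=-63, f(5)=-105, f(6)=15, f(7)=288, f(8)=363, f(9)=-228, f(10)=-1242, f(11)=-1149, f(12)=1563, f(13)=5103, f(14)=3126, f(15)=-8643, f(16)=-19998, f(17)=-5838; answer -5838
Stage 2: W1 = -5838; c = -25; cross terms: (5*-18 - 16*-17)=182, (16*-25 - 28*-18)=104, (28*35 - 4*-25)=1080, (4*-17 - 5*35)=-243; twice the area = |1123| = 1123; area = 1123/2; boundary points = 1 + 1 + 12 + 1 = 15; strictly interior points = area - boundary/2 + 1 = 555; answer 555
Stage 3: W2 = 555; m = -8; remainder = value at the root: -5*(-8)^3 - 6*(-8)^2 - 3*(-8)^1 + 5 = (2560) + (-384) + (24) + (5) = 2205; answer 2205

2205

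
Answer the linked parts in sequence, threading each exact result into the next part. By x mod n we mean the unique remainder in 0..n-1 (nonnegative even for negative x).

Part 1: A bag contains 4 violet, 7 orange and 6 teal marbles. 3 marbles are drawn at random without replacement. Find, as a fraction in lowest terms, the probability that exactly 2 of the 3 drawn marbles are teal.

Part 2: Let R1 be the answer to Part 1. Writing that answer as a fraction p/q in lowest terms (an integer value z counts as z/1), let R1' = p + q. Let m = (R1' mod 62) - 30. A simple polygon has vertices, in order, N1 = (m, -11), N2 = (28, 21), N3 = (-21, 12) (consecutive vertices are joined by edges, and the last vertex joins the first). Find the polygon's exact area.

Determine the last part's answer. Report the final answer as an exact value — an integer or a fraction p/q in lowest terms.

1451/2

Part 1: total draws C(17,3) = 680; favorable C(6,2)*C(11,1) = 165; P = 33/136; answer 33/136
Part 2: R1 = 33/136; threaded value p + q = 169; m = 15; cross terms: (15*21 - 28*-11)=623, (28*12 - -21*21)=777, (-21*-11 - 15*12)=51; twice the area = |1451| = 1451; area = 1451/2; answer 1451/2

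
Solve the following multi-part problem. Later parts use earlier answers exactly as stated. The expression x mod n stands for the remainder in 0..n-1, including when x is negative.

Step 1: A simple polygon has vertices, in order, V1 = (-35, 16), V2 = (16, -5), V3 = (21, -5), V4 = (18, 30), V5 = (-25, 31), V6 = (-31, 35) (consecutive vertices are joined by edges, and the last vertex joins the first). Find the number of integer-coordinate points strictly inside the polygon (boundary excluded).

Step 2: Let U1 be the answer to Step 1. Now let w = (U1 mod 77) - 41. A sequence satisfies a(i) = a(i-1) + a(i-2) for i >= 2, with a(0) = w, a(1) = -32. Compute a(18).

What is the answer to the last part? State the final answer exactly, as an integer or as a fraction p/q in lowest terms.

Step 1: cross terms: (-35*-5 - 16*16)=-81, (16*-5 - 21*-5)=25, (21*30 - 18*-5)=720, (18*31 - -25*30)=1308, (-25*35 - -31*31)=86, (-31*16 - -35*35)=729; twice the area = |2787| = 2787; area = 2787/2; boundary points = 3 + 5 + 1 + 1 + 2 + 1 = 13; strictly interior points = area - boundary/2 + 1 = 1388; answer 1388
Step 2: U1 = 1388; w = -39; a(2) = 1*(-32) + 1*(-39) = -71; iterating: a(2)=-71, a(3)=-103, a(4)=-174, a(5)=-277, a(6)=-451, a(7)=-728, a(8)=-1179, a(9)=-1907, a(10)=-3086, a(11)=-4993, a(12)=-8079, a(13)=-13072, a(14)=-21151, a(15)=-34223, a(16)=-55374, a(17)=-89597, a(18)=-144971; answer -144971

-144971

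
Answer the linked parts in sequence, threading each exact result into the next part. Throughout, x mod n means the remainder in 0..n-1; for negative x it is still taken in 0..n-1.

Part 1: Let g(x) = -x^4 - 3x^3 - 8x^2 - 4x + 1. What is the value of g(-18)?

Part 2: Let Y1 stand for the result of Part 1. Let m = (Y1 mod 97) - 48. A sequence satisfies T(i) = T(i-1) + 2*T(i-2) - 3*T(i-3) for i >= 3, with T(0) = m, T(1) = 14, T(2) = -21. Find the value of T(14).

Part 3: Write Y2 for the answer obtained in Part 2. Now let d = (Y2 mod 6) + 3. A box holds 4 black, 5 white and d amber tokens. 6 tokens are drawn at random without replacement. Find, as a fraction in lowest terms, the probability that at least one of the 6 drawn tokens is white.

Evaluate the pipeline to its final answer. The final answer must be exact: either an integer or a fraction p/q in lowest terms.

Part 1: -1*(-18)^4 - 3*(-18)^3 - 8*(-18)^2 - 4*(-18)^1 + 1 = (-104976) + (17496) + (-2592) + (72) + (1) = -89999; answer -89999
Part 2: Y1 = -89999; m = -31; T(3) = 1*(-21) + 2*(14) - 3*(-31) = 100; iterating: T(3)=100, T(4)=16, T(5)=279, T(6)=11, T(7)=521, T(8)=-294, T(9)=715, T(10)=-1436, T(11)=876, T(12)=-4141, T(13)=1919, T(14)=-8991; answer -8991
Part 3: Y2 = -8991; d = 6; total draws C(15,6) = 5005; complement C(10,6) = 210; favorable 5005 - 210 = 4795; P = 137/143; answer 137/143

137/143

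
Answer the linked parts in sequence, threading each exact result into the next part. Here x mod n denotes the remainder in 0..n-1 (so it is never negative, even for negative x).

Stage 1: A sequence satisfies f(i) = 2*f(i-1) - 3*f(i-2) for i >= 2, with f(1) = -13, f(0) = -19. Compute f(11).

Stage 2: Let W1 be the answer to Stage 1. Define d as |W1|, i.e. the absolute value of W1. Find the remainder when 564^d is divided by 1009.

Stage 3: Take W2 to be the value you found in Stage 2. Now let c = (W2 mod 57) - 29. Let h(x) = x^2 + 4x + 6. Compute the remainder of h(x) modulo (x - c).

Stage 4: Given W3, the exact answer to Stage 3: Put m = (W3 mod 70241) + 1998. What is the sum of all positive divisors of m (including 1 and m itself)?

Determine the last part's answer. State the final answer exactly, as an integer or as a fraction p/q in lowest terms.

2394

Stage 1: f(2) = 2*(-13) - 3*(-19) = 31; iterating: f(2)=31, f(3)=101, f(4)=109, f(5)=-85, f(6)=-497, f(7)=-739, f(8)=13, f(9)=2243, f(10)=4447, f(11)=2165; answer 2165
Stage 2: W1 = 2165; d = 2165; squarings mod 1009: 564^1=564, 564^2=261, 564^4=518, 564^8=939, 564^16=864, 564^32=845, 564^64=662, 564^128=338, 564^256=227, 564^512=70, 564^1024=864, 564^2048=845; 564^2165 = 564^1 * 564^4 * 564^16 * 564^32 * 564^64 * 564^2048 = 366 (mod 1009); answer 366
Stage 3: W2 = 366; c = -5; remainder = value at the root: 1*(-5)^2 + 4*(-5)^1 + 6 = (25) + (-20) + (6) = 11; answer 11
Stage 4: W3 = 11; m = 2009; 2009 = 7^2 * 41; sigma = (1 + 7 + 49) * (1 + 41) = 57 * 42 = 2394; answer 2394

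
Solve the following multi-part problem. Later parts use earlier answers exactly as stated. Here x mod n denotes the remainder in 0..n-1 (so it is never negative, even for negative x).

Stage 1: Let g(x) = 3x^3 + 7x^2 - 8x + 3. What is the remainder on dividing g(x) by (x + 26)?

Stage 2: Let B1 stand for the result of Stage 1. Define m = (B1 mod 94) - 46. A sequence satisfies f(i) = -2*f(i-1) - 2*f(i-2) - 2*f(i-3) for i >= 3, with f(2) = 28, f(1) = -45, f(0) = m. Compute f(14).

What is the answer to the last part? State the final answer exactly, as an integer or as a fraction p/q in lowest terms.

Stage 1: remainder = value at the root: 3*(-26)^3 + 7*(-26)^2 - 8*(-26)^1 + 3 = (-52728) + (4732) + (208) + (3) = -47785; answer -47785
Stage 2: B1 = -47785; m = 15; f(3) = -2*(28) - 2*(-45) - 2*(15) = 4; iterating: f(3)=4, f(4)=26, f(5)=-116, f(6)=172, f(7)=-164, f(8)=216, f(9)=-448, f(10)=792, f(11)=-1120, f(12)=1552, f(13)=-2448, f(14)=4032; answer 4032

4032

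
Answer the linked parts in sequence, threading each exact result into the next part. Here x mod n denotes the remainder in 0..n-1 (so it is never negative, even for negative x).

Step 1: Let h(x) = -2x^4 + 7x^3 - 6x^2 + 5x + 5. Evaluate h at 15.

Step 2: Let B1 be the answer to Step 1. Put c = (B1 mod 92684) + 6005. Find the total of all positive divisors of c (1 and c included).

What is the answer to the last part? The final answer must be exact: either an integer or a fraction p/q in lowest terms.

39600

Step 1: -2*(15)^4 + 7*(15)^3 - 6*(15)^2 + 5*(15)^1 + 5 = (-101250) + (23625) + (-1350) + (75) + (5) = -78895; answer -78895
Step 2: B1 = -78895; c = 19794; 19794 = 2 * 3 * 3299; sigma = (1 + 2) * (1 + 3) * (1 + 3299) = 3 * 4 * 3300 = 39600; answer 39600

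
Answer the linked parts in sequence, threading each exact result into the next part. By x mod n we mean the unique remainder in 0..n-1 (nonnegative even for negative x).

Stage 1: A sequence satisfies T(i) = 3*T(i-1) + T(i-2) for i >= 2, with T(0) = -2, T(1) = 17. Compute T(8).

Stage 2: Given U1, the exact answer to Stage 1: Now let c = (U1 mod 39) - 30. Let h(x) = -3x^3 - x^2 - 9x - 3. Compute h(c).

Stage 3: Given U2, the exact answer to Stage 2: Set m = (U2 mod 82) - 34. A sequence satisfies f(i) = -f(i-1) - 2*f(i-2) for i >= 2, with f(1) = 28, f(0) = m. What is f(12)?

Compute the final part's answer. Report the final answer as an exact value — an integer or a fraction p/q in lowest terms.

Stage 1: T(2) = 3*(17) + 1*(-2) = 49; iterating: T(2)=49, T(3)=164, T(4)=541, T(5)=1787, T(6)=5902, T(7)=19493, T(8)=64381; answer 64381
Stage 2: U1 = 64381; c = 1; -3*(1)^3 - 1*(1)^2 - 9*(1)^1 - 3 = (-3) + (-1) + (-9) + (-3) = -16; answer -16
Stage 3: U2 = -16; m = 32; f(2) = -1*(28) - 2*(32) = -92; iterating: f(2)=-92, f(3)=36, f(4)=148, f(5)=-220, f(6)=-76, f(7)=516, f(8)=-364, f(9)=-668, f(10)=1396, f(11)=-60, f(12)=-2732; answer -2732

-2732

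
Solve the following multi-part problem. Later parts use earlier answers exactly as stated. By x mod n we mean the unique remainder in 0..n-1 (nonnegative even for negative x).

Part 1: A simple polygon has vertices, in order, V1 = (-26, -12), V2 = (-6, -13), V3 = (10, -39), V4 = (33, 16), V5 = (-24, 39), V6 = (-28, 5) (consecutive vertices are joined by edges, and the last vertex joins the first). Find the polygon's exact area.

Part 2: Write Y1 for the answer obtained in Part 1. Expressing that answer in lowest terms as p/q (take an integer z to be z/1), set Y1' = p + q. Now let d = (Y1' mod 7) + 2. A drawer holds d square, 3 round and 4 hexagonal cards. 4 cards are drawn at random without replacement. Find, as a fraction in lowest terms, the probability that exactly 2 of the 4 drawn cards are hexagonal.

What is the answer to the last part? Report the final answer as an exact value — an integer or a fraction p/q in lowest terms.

216/715

Part 1: cross terms: (-26*-13 - -6*-12)=266, (-6*-39 - 10*-13)=364, (10*16 - 33*-39)=1447, (33*39 - -24*16)=1671, (-24*5 - -28*39)=972, (-28*-12 - -26*5)=466; twice the area = |5186| = 5186; area = 2593; answer 2593
Part 2: Y1 = 2593; threaded value p + q = 2594; d = 6; total draws C(13,4) = 715; favorable C(4,2)*C(9,2) = 216; P = 216/715; answer 216/715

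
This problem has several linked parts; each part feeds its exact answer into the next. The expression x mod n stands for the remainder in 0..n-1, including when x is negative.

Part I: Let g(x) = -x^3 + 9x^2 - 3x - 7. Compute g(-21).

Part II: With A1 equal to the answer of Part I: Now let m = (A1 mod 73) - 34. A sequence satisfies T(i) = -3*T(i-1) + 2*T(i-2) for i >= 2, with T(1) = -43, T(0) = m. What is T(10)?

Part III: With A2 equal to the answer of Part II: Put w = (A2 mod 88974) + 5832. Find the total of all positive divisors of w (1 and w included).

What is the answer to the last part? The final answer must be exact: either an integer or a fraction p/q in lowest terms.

54864

Part I: -1*(-21)^3 + 9*(-21)^2 - 3*(-21)^1 - 7 = (9261) + (3969) + (63) + (-7) = 13286; answer 13286
Part II: A1 = 13286; m = -34; T(2) = -3*(-43) + 2*(-34) = 61; iterating: T(2)=61, T(3)=-269, T(4)=929, T(5)=-3325, T(6)=11833, T(7)=-42149, T(8)=150113, T(9)=-534637, T(10)=1904137; answer 1904137
Part III: A2 = 1904137; w = 41515; 41515 = 5 * 19^2 * 23; sigma = (1 + 5) * (1 + 19 + 361) * (1 + 23) = 6 * 381 * 24 = 54864; answer 54864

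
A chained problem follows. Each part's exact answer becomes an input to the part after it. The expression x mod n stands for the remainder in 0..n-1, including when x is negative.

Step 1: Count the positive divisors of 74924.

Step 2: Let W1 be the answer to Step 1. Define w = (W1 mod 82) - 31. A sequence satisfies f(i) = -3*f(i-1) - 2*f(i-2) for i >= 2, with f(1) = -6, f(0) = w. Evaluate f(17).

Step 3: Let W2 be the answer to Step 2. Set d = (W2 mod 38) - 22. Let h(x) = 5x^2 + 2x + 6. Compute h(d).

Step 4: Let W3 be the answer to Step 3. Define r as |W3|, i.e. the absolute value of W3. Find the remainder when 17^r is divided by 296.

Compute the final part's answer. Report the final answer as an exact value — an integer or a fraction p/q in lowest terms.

Step 1: 74924 = 2^2 * 18731; number of divisors = (2+1) * (1+1) = 6; answer 6
Step 2: W1 = 6; w = -25; f(2) = -3*(-6) - 2*(-25) = 68; iterating: f(2)=68, f(3)=-192, f(4)=440, f(5)=-936, f(6)=1928, f(7)=-3912, f(8)=7880, f(9)=-15816, f(10)=31688, f(11)=-63432, f(12)=126920, f(13)=-253896, f(14)=507848, f(15)=-1015752, f(16)=2031560, f(17)=-4063176; answer -4063176
Step 3: W2 = -4063176; d = -10; 5*(-10)^2 + 2*(-10)^1 + 6 = (500) + (-20) + (6) = 486; answer 486
Step 4: W3 = 486; r = 486; squarings mod 296: 17^1=17, 17^2=289, 17^4=49, 17^8=33, 17^16=201, 17^32=145, 17^64=9, 17^128=81, 17^256=49; 17^486 = 17^2 * 17^4 * 17^32 * 17^64 * 17^128 * 17^256 = 73 (mod 296); answer 73

73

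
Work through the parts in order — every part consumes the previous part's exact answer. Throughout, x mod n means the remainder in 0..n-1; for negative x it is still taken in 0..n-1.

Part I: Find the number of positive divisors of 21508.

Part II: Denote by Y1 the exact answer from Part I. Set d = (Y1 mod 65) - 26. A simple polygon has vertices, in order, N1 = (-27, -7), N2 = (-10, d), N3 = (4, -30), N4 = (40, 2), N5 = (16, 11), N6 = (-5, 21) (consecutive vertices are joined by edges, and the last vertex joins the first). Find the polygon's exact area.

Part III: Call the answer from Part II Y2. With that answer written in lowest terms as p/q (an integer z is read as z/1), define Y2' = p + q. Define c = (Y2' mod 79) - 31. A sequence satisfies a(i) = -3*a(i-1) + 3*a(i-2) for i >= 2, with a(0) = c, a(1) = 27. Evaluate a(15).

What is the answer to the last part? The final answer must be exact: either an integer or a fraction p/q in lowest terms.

2416803399

Part I: 21508 = 2^2 * 19 * 283; number of divisors = (2+1) * (1+1) * (1+1) = 12; answer 12
Part II: Y1 = 12; d = -14; cross terms: (-27*-14 - -10*-7)=308, (-10*-30 - 4*-14)=356, (4*2 - 40*-30)=1208, (40*11 - 16*2)=408, (16*21 - -5*11)=391, (-5*-7 - -27*21)=602; twice the area = |3273| = 3273; area = 3273/2; answer 3273/2
Part III: Y2 = 3273/2; threaded value p + q = 3275; c = 5; a(2) = -3*(27) + 3*(5) = -66; iterating: a(2)=-66, a(3)=279, a(4)=-1035, a(5)=3942, a(6)=-14931, a(7)=56619, a(8)=-214650, a(9)=813807, a(10)=-3085371, a(11)=11697534, a(12)=-44348715, a(13)=168138747, a(14)=-637462386, a(15)=2416803399; answer 2416803399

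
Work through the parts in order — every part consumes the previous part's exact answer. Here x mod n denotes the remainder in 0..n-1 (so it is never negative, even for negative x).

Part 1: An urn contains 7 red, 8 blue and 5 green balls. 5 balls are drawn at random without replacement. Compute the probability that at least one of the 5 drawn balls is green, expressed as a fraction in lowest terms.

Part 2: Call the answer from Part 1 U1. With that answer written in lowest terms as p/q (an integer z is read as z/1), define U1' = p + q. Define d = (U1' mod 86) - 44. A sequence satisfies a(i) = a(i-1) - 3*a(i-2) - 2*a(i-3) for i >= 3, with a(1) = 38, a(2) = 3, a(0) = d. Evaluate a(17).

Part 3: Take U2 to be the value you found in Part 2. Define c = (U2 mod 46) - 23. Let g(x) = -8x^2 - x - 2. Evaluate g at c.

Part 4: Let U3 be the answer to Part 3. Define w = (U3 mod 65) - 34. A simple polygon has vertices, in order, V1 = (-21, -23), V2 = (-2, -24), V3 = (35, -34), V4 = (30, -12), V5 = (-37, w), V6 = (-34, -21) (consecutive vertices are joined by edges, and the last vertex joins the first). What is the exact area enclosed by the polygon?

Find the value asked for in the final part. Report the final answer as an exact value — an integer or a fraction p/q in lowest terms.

1288

Part 1: total draws C(20,5) = 15504; complement C(15,5) = 3003; favorable 15504 - 3003 = 12501; P = 4167/5168; answer 4167/5168
Part 2: U1 = 4167/5168; threaded value p + q = 9335; d = 3; a(3) = 1*(3) - 3*(38) - 2*(3) = -117; iterating: a(3)=-117, a(4)=-202, a(5)=143, a(6)=983, a(7)=958, a(8)=-2277, a(9)=-7117, a(10)=-2202, a(11)=23703, a(12)=44543, a(13)=-22162, a(14)=-203197, a(15)=-225797, a(16)=428118, a(17)=1511903; answer 1511903
Part 3: U2 = 1511903; c = -2; -8*(-2)^2 - 1*(-2)^1 - 2 = (-32) + (2) + (-2) = -32; answer -32
Part 4: U3 = -32; w = -1; cross terms: (-21*-24 - -2*-23)=458, (-2*-34 - 35*-24)=908, (35*-12 - 30*-34)=600, (30*-1 - -37*-12)=-474, (-37*-21 - -34*-1)=743, (-34*-23 - -21*-21)=341; twice the area = |2576| = 2576; area = 1288; answer 1288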